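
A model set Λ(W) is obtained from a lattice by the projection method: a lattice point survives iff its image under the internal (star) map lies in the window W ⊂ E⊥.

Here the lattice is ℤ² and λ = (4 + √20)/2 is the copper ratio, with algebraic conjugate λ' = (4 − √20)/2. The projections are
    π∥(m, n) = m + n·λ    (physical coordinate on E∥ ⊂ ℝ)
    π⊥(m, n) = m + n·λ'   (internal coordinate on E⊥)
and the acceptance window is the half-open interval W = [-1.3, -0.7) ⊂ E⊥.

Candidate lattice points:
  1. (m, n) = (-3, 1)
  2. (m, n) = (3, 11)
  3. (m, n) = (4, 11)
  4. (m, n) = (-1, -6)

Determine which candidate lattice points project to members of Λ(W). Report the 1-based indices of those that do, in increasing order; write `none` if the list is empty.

Numerically λ ≈ 4.2361 and λ' = −1/λ ≈ -0.2361.
candidate 1: (m,n)=(-3,1) → π∥ = -3+1·λ ≈ 1.2361, π⊥ = -3+1·λ' ≈ -3.2361 ∉ [-1.3, -0.7) ⇒ out
candidate 2: (m,n)=(3,11) → π∥ = 3+11·λ ≈ 49.5967, π⊥ = 3+11·λ' ≈ 0.4033 ∉ [-1.3, -0.7) ⇒ out
candidate 3: (m,n)=(4,11) → π∥ = 4+11·λ ≈ 50.5967, π⊥ = 4+11·λ' ≈ 1.4033 ∉ [-1.3, -0.7) ⇒ out
candidate 4: (m,n)=(-1,-6) → π∥ = -1-6·λ ≈ -26.4164, π⊥ = -1-6·λ' ≈ 0.4164 ∉ [-1.3, -0.7) ⇒ out

none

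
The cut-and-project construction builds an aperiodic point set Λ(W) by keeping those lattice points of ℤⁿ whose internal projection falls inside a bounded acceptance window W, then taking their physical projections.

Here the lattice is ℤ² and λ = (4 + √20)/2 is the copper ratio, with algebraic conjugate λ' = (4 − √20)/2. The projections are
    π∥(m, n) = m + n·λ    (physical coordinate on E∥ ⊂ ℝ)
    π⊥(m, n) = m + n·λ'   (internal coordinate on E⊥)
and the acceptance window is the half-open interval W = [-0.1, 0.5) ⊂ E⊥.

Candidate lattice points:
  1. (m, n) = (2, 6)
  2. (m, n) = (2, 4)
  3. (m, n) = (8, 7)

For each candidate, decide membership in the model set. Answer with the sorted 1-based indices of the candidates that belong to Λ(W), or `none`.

λ' = (4−√20)/2 ≈ -0.23607.
[1] lift (2,6): star map gives 0.58359; window check -0.1 ≤ 0.58359 < 0.5 is false → out
[2] lift (2,4): star map gives 1.05573; window check -0.1 ≤ 1.05573 < 0.5 is false → out
[3] lift (8,7): star map gives 6.34752; window check -0.1 ≤ 6.34752 < 0.5 is false → out

none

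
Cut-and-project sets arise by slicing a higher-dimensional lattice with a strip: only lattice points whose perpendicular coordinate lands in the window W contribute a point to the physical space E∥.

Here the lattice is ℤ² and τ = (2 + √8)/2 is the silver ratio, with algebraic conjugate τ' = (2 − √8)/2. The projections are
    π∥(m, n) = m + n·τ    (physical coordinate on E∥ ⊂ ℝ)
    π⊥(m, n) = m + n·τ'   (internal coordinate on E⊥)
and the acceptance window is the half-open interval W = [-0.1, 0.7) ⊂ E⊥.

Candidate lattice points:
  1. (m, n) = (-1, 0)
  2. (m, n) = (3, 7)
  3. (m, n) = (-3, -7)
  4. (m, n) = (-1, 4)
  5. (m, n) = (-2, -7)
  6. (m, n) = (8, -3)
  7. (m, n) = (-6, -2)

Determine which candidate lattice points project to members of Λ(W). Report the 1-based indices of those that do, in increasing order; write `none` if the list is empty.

2

Compute τ' = (2−√8)/2 = -0.41421, so π⊥(m,n) = m -0.41421·n.
[1] lift (-1,0): star map gives -1.00000; window check -0.1 ≤ -1.00000 < 0.7 is false → out
[2] lift (3,7): star map gives 0.10051; window check -0.1 ≤ 0.10051 < 0.7 is true → IN Λ
[3] lift (-3,-7): star map gives -0.10051; window check -0.1 ≤ -0.10051 < 0.7 is false → out
[4] lift (-1,4): star map gives -2.65685; window check -0.1 ≤ -2.65685 < 0.7 is false → out
[5] lift (-2,-7): star map gives 0.89949; window check -0.1 ≤ 0.89949 < 0.7 is false → out
[6] lift (8,-3): star map gives 9.24264; window check -0.1 ≤ 9.24264 < 0.7 is false → out
[7] lift (-6,-2): star map gives -5.17157; window check -0.1 ≤ -5.17157 < 0.7 is false → out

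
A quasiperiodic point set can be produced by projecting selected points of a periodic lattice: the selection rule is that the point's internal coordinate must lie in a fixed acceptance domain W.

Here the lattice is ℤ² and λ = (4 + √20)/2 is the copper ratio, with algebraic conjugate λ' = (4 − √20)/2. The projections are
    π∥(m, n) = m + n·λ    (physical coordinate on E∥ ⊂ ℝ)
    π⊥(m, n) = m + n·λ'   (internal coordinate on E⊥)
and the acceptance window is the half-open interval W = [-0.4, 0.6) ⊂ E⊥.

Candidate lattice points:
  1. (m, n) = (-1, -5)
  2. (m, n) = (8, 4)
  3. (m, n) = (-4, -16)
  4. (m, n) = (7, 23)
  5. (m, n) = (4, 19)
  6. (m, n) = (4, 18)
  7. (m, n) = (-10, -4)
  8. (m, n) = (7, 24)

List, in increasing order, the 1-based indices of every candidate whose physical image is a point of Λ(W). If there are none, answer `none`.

λ' = (4−√20)/2 ≈ -0.2361.
candidate 1: (m,n)=(-1,-5) → π∥ = -1-5·λ ≈ -22.1803, π⊥ = -1-5·λ' ≈ 0.1803 ∈ [-0.4, 0.6) ⇒ IN Λ
candidate 2: (m,n)=(8,4) → π∥ = 8+4·λ ≈ 24.9443, π⊥ = 8+4·λ' ≈ 7.0557 ∉ [-0.4, 0.6) ⇒ out
candidate 3: (m,n)=(-4,-16) → π∥ = -4-16·λ ≈ -71.7771, π⊥ = -4-16·λ' ≈ -0.2229 ∈ [-0.4, 0.6) ⇒ IN Λ
candidate 4: (m,n)=(7,23) → π∥ = 7+23·λ ≈ 104.4296, π⊥ = 7+23·λ' ≈ 1.5704 ∉ [-0.4, 0.6) ⇒ out
candidate 5: (m,n)=(4,19) → π∥ = 4+19·λ ≈ 84.4853, π⊥ = 4+19·λ' ≈ -0.4853 ∉ [-0.4, 0.6) ⇒ out
candidate 6: (m,n)=(4,18) → π∥ = 4+18·λ ≈ 80.2492, π⊥ = 4+18·λ' ≈ -0.2492 ∈ [-0.4, 0.6) ⇒ IN Λ
candidate 7: (m,n)=(-10,-4) → π∥ = -10-4·λ ≈ -26.9443, π⊥ = -10-4·λ' ≈ -9.0557 ∉ [-0.4, 0.6) ⇒ out
candidate 8: (m,n)=(7,24) → π∥ = 7+24·λ ≈ 108.6656, π⊥ = 7+24·λ' ≈ 1.3344 ∉ [-0.4, 0.6) ⇒ out

1, 3, 6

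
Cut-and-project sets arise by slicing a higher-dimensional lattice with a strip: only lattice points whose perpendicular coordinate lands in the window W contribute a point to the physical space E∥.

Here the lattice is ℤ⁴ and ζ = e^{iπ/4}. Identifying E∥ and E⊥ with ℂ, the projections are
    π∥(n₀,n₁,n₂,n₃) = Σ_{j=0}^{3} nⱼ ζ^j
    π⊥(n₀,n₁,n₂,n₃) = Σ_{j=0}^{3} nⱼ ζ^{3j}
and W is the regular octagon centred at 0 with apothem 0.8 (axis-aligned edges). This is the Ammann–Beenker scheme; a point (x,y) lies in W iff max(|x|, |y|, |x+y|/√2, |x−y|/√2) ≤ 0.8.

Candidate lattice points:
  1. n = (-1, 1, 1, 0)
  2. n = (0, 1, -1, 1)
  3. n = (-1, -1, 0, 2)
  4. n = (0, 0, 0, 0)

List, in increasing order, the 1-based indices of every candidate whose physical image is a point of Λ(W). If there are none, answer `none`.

4

With ζ = e^{iπ/4} the internal vectors are ζ^0,ζ^3,ζ^6,ζ^9.
#1 (-1, 1, 1, 0): internal (-1.70711, -0.29289); octagon support 1.70711 vs apothem 0.8 → ∉ W
#2 (0, 1, -1, 1): internal (0.00000, 2.41421); octagon support 2.41421 vs apothem 0.8 → ∉ W
#3 (-1, -1, 0, 2): internal (1.12132, 0.70711); octagon support 1.29289 vs apothem 0.8 → ∉ W
#4 (0, 0, 0, 0): internal (0.00000, 0.00000); octagon support 0.00000 vs apothem 0.8 → ∈ W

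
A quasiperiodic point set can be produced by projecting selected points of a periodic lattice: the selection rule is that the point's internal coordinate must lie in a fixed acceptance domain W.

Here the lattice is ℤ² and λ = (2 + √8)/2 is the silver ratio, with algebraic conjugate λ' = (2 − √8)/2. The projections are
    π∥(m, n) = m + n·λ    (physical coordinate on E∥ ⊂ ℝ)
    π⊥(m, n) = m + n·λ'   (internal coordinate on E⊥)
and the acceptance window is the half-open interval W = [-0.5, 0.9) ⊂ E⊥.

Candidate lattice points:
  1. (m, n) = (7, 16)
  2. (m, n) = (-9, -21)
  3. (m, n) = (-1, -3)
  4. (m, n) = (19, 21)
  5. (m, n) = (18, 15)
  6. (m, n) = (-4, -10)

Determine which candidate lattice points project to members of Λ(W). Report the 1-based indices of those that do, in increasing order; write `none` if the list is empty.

1, 2, 3, 6

λ' = (2−√8)/2 ≈ -0.414214.
candidate 1: (m,n)=(7,16) → π∥ = 7+16·λ ≈ 45.627417, π⊥ = 7+16·λ' ≈ 0.372583 ∈ [-0.5, 0.9) ⇒ IN Λ
candidate 2: (m,n)=(-9,-21) → π∥ = -9-21·λ ≈ -59.698485, π⊥ = -9-21·λ' ≈ -0.301515 ∈ [-0.5, 0.9) ⇒ IN Λ
candidate 3: (m,n)=(-1,-3) → π∥ = -1-3·λ ≈ -8.242641, π⊥ = -1-3·λ' ≈ 0.242641 ∈ [-0.5, 0.9) ⇒ IN Λ
candidate 4: (m,n)=(19,21) → π∥ = 19+21·λ ≈ 69.698485, π⊥ = 19+21·λ' ≈ 10.301515 ∉ [-0.5, 0.9) ⇒ out
candidate 5: (m,n)=(18,15) → π∥ = 18+15·λ ≈ 54.213203, π⊥ = 18+15·λ' ≈ 11.786797 ∉ [-0.5, 0.9) ⇒ out
candidate 6: (m,n)=(-4,-10) → π∥ = -4-10·λ ≈ -28.142136, π⊥ = -4-10·λ' ≈ 0.142136 ∈ [-0.5, 0.9) ⇒ IN Λ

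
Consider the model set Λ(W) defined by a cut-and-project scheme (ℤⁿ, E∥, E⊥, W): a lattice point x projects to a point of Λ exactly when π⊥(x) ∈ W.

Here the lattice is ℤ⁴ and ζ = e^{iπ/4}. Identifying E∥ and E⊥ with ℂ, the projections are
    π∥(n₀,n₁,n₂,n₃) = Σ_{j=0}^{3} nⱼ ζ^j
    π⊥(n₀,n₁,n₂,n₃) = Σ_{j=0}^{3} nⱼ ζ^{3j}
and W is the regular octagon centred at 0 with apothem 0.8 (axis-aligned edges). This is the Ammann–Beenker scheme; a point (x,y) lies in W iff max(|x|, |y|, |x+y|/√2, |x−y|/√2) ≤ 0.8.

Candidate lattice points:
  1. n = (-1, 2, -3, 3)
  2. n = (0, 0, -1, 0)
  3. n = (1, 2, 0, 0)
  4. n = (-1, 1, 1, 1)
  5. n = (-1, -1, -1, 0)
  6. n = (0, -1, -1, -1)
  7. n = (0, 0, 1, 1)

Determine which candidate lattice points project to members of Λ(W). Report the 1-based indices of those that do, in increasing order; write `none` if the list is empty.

π⊥(n) = n₀ + n₁ζ³ + n₂ζ⁶ + n₃ζ⁹ where ζ = e^{iπ/4}.
candidate 1: n = (-1, 2, -3, 3) → π⊥ ≈ (-0.2929, +6.5355); max(|x|,|y|,|x±y|/√2) = 6.5355 > 0.8 ⇒ ∉ W
candidate 2: n = (0, 0, -1, 0) → π⊥ ≈ (+0.0000, +1.0000); max(|x|,|y|,|x±y|/√2) = 1.0000 > 0.8 ⇒ ∉ W
candidate 3: n = (1, 2, 0, 0) → π⊥ ≈ (-0.4142, +1.4142); max(|x|,|y|,|x±y|/√2) = 1.4142 > 0.8 ⇒ ∉ W
candidate 4: n = (-1, 1, 1, 1) → π⊥ ≈ (-1.0000, +0.4142); max(|x|,|y|,|x±y|/√2) = 1.0000 > 0.8 ⇒ ∉ W
candidate 5: n = (-1, -1, -1, 0) → π⊥ ≈ (-0.2929, +0.2929); max(|x|,|y|,|x±y|/√2) = 0.4142 ≤ 0.8 ⇒ ∈ W
candidate 6: n = (0, -1, -1, -1) → π⊥ ≈ (+0.0000, -0.4142); max(|x|,|y|,|x±y|/√2) = 0.4142 ≤ 0.8 ⇒ ∈ W
candidate 7: n = (0, 0, 1, 1) → π⊥ ≈ (+0.7071, -0.2929); max(|x|,|y|,|x±y|/√2) = 0.7071 ≤ 0.8 ⇒ ∈ W

5, 6, 7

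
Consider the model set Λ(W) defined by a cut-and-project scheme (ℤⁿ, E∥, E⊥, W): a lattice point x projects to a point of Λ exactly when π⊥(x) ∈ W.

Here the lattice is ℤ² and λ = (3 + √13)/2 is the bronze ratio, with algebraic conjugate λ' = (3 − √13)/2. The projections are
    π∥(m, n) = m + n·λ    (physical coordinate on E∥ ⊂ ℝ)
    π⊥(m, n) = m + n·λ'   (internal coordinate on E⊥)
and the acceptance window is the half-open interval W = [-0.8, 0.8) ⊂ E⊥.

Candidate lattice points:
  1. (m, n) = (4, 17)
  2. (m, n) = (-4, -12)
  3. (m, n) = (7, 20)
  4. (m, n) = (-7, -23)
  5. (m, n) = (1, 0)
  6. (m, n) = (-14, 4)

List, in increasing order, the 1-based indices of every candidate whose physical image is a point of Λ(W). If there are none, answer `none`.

λ' = (3−√13)/2 ≈ -0.3028.
#1 (4,17): internal coord 4 + (17)·λ' = -1.1472; -1.1472 ∉ [-0.8, 0.8) → out
#2 (-4,-12): internal coord -4 + (-12)·λ' = -0.3667; -0.3667 ∈ [-0.8, 0.8) → IN Λ
#3 (7,20): internal coord 7 + (20)·λ' = +0.9445; +0.9445 ∉ [-0.8, 0.8) → out
#4 (-7,-23): internal coord -7 + (-23)·λ' = -0.0362; -0.0362 ∈ [-0.8, 0.8) → IN Λ
#5 (1,0): internal coord 1 + (0)·λ' = +1.0000; +1.0000 ∉ [-0.8, 0.8) → out
#6 (-14,4): internal coord -14 + (4)·λ' = -15.2111; -15.2111 ∉ [-0.8, 0.8) → out

2, 4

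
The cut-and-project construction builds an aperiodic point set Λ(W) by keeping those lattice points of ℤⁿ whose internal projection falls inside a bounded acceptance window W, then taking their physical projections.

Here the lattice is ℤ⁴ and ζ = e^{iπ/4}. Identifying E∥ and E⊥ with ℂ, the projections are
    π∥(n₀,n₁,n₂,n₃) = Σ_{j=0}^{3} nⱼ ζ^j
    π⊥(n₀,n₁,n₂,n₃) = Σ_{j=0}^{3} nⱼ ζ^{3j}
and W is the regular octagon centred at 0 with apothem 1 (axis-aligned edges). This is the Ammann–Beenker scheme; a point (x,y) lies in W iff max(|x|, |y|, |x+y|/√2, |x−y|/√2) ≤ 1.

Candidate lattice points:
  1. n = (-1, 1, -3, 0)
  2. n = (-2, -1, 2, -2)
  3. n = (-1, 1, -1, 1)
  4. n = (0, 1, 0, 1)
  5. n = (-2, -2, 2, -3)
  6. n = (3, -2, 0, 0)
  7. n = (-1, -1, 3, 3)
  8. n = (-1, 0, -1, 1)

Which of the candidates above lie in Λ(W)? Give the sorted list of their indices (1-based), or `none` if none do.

none

Internal map: ζ^{3j} for j=0..3 gives (1,0), (−√2/2,√2/2), (0,−1), (√2/2,√2/2).
candidate 1: n = (-1, 1, -3, 0) → π⊥ ≈ (-1.7071, +3.7071); max(|x|,|y|,|x±y|/√2) = 3.8284 > 1 ⇒ ∉ W
candidate 2: n = (-2, -1, 2, -2) → π⊥ ≈ (-2.7071, -4.1213); max(|x|,|y|,|x±y|/√2) = 4.8284 > 1 ⇒ ∉ W
candidate 3: n = (-1, 1, -1, 1) → π⊥ ≈ (-1.0000, +2.4142); max(|x|,|y|,|x±y|/√2) = 2.4142 > 1 ⇒ ∉ W
candidate 4: n = (0, 1, 0, 1) → π⊥ ≈ (+0.0000, +1.4142); max(|x|,|y|,|x±y|/√2) = 1.4142 > 1 ⇒ ∉ W
candidate 5: n = (-2, -2, 2, -3) → π⊥ ≈ (-2.7071, -5.5355); max(|x|,|y|,|x±y|/√2) = 5.8284 > 1 ⇒ ∉ W
candidate 6: n = (3, -2, 0, 0) → π⊥ ≈ (+4.4142, -1.4142); max(|x|,|y|,|x±y|/√2) = 4.4142 > 1 ⇒ ∉ W
candidate 7: n = (-1, -1, 3, 3) → π⊥ ≈ (+1.8284, -1.5858); max(|x|,|y|,|x±y|/√2) = 2.4142 > 1 ⇒ ∉ W
candidate 8: n = (-1, 0, -1, 1) → π⊥ ≈ (-0.2929, +1.7071); max(|x|,|y|,|x±y|/√2) = 1.7071 > 1 ⇒ ∉ W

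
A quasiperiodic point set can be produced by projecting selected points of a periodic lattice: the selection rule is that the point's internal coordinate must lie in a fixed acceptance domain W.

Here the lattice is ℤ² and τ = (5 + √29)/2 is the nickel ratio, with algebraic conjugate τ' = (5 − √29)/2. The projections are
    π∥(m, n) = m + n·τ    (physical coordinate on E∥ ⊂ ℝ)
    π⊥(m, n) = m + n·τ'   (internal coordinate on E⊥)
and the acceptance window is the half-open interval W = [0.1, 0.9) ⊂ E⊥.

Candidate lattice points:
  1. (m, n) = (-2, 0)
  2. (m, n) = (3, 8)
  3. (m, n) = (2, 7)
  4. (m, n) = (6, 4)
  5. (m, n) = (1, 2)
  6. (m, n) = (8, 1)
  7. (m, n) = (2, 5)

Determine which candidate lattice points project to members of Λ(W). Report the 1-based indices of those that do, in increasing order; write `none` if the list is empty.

3, 5

Numerically τ ≈ 5.1926 and τ' = −1/τ ≈ -0.1926.
#1 (-2,0): internal coord -2 + (0)·τ' = -2.0000; -2.0000 ∉ [0.1, 0.9) → out
#2 (3,8): internal coord 3 + (8)·τ' = +1.4593; +1.4593 ∉ [0.1, 0.9) → out
#3 (2,7): internal coord 2 + (7)·τ' = +0.6519; +0.6519 ∈ [0.1, 0.9) → IN Λ
#4 (6,4): internal coord 6 + (4)·τ' = +5.2297; +5.2297 ∉ [0.1, 0.9) → out
#5 (1,2): internal coord 1 + (2)·τ' = +0.6148; +0.6148 ∈ [0.1, 0.9) → IN Λ
#6 (8,1): internal coord 8 + (1)·τ' = +7.8074; +7.8074 ∉ [0.1, 0.9) → out
#7 (2,5): internal coord 2 + (5)·τ' = +1.0371; +1.0371 ∉ [0.1, 0.9) → out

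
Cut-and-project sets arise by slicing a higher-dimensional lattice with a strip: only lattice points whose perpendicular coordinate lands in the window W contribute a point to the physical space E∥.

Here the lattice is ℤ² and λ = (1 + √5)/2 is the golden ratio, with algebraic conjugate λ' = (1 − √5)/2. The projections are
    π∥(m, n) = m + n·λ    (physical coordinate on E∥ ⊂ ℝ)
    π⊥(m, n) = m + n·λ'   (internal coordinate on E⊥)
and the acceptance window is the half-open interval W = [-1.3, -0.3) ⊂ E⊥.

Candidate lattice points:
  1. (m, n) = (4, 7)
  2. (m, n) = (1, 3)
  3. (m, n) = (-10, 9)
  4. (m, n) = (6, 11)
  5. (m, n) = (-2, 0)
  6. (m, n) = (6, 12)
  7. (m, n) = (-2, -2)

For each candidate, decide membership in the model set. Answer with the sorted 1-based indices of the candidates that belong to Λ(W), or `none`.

Numerically λ ≈ 1.618034 and λ' = −1/λ ≈ -0.618034.
[1] lift (4,7): star map gives -0.326238; window check -1.3 ≤ -0.326238 < -0.3 is true → IN Λ
[2] lift (1,3): star map gives -0.854102; window check -1.3 ≤ -0.854102 < -0.3 is true → IN Λ
[3] lift (-10,9): star map gives -15.562306; window check -1.3 ≤ -15.562306 < -0.3 is false → out
[4] lift (6,11): star map gives -0.798374; window check -1.3 ≤ -0.798374 < -0.3 is true → IN Λ
[5] lift (-2,0): star map gives -2.000000; window check -1.3 ≤ -2.000000 < -0.3 is false → out
[6] lift (6,12): star map gives -1.416408; window check -1.3 ≤ -1.416408 < -0.3 is false → out
[7] lift (-2,-2): star map gives -0.763932; window check -1.3 ≤ -0.763932 < -0.3 is true → IN Λ

1, 2, 4, 7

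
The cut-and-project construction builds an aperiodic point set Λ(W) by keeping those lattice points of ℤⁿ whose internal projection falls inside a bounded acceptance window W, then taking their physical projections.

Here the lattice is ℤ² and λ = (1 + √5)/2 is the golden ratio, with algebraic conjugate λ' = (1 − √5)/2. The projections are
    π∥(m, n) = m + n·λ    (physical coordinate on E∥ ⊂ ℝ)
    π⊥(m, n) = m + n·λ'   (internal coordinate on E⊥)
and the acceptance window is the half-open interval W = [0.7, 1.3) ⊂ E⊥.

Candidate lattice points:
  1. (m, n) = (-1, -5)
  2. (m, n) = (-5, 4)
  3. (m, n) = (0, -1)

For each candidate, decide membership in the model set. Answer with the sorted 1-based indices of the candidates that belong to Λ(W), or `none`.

Compute λ' = (1−√5)/2 = -0.6180, so π⊥(m,n) = m -0.6180·n.
candidate 1: (m,n)=(-1,-5) → π∥ = -1-5·λ ≈ -9.0902, π⊥ = -1-5·λ' ≈ 2.0902 ∉ [0.7, 1.3) ⇒ out
candidate 2: (m,n)=(-5,4) → π∥ = -5+4·λ ≈ 1.4721, π⊥ = -5+4·λ' ≈ -7.4721 ∉ [0.7, 1.3) ⇒ out
candidate 3: (m,n)=(0,-1) → π∥ = 0-1·λ ≈ -1.6180, π⊥ = 0-1·λ' ≈ 0.6180 ∉ [0.7, 1.3) ⇒ out

none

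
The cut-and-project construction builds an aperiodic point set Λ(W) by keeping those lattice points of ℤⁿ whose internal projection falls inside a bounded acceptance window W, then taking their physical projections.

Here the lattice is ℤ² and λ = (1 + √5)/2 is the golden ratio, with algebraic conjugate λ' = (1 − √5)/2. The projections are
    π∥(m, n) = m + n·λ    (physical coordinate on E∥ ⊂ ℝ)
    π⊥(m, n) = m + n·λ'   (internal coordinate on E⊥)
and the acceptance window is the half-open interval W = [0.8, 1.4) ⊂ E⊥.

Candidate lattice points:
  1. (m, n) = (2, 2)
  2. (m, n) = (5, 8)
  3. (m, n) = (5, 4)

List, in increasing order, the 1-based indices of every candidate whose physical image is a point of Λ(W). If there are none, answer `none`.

none

Numerically λ ≈ 1.61803 and λ' = −1/λ ≈ -0.61803.
candidate 1: (m,n)=(2,2) → π∥ = 2+2·λ ≈ 5.23607, π⊥ = 2+2·λ' ≈ 0.76393 ∉ [0.8, 1.4) ⇒ out
candidate 2: (m,n)=(5,8) → π∥ = 5+8·λ ≈ 17.94427, π⊥ = 5+8·λ' ≈ 0.05573 ∉ [0.8, 1.4) ⇒ out
candidate 3: (m,n)=(5,4) → π∥ = 5+4·λ ≈ 11.47214, π⊥ = 5+4·λ' ≈ 2.52786 ∉ [0.8, 1.4) ⇒ out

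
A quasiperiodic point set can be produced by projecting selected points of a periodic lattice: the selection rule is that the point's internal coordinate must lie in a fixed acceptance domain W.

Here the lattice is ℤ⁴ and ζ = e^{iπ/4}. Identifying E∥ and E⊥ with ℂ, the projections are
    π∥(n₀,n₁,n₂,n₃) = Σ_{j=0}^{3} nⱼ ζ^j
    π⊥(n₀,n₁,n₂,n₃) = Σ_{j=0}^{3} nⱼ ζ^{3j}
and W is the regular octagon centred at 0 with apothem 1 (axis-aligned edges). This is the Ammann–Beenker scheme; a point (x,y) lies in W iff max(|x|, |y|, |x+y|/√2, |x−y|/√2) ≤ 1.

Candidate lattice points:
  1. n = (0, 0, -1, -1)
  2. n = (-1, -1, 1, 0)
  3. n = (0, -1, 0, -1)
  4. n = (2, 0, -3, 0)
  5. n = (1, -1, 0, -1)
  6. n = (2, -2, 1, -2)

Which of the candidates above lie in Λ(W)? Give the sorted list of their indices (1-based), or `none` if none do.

1

With ζ = e^{iπ/4} the internal vectors are ζ^0,ζ^3,ζ^6,ζ^9.
candidate 1: n = (0, 0, -1, -1) → π⊥ ≈ (-0.707107, +0.292893); max(|x|,|y|,|x±y|/√2) = 0.707107 ≤ 1 ⇒ ∈ W
candidate 2: n = (-1, -1, 1, 0) → π⊥ ≈ (-0.292893, -1.707107); max(|x|,|y|,|x±y|/√2) = 1.707107 > 1 ⇒ ∉ W
candidate 3: n = (0, -1, 0, -1) → π⊥ ≈ (+0.000000, -1.414214); max(|x|,|y|,|x±y|/√2) = 1.414214 > 1 ⇒ ∉ W
candidate 4: n = (2, 0, -3, 0) → π⊥ ≈ (+2.000000, +3.000000); max(|x|,|y|,|x±y|/√2) = 3.535534 > 1 ⇒ ∉ W
candidate 5: n = (1, -1, 0, -1) → π⊥ ≈ (+1.000000, -1.414214); max(|x|,|y|,|x±y|/√2) = 1.707107 > 1 ⇒ ∉ W
candidate 6: n = (2, -2, 1, -2) → π⊥ ≈ (+2.000000, -3.828427); max(|x|,|y|,|x±y|/√2) = 4.121320 > 1 ⇒ ∉ W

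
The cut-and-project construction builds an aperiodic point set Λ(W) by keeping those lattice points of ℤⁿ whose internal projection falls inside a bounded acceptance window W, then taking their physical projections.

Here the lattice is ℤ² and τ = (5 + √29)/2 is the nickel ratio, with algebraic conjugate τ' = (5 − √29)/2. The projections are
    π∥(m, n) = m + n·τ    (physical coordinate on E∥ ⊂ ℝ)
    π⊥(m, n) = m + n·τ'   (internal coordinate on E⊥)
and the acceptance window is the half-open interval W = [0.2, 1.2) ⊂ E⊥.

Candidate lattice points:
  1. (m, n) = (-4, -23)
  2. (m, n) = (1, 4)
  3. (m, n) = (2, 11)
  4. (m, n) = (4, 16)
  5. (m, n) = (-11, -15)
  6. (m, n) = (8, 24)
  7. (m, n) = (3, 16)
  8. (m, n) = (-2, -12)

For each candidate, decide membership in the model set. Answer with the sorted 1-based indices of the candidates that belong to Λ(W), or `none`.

1, 2, 4, 8

τ' = (5−√29)/2 ≈ -0.1926.
#1 (-4,-23): internal coord -4 + (-23)·τ' = +0.4294; +0.4294 ∈ [0.2, 1.2) → IN Λ
#2 (1,4): internal coord 1 + (4)·τ' = +0.2297; +0.2297 ∈ [0.2, 1.2) → IN Λ
#3 (2,11): internal coord 2 + (11)·τ' = -0.1184; -0.1184 ∉ [0.2, 1.2) → out
#4 (4,16): internal coord 4 + (16)·τ' = +0.9187; +0.9187 ∈ [0.2, 1.2) → IN Λ
#5 (-11,-15): internal coord -11 + (-15)·τ' = -8.1113; -8.1113 ∉ [0.2, 1.2) → out
#6 (8,24): internal coord 8 + (24)·τ' = +3.3780; +3.3780 ∉ [0.2, 1.2) → out
#7 (3,16): internal coord 3 + (16)·τ' = -0.0813; -0.0813 ∉ [0.2, 1.2) → out
#8 (-2,-12): internal coord -2 + (-12)·τ' = +0.3110; +0.3110 ∈ [0.2, 1.2) → IN Λ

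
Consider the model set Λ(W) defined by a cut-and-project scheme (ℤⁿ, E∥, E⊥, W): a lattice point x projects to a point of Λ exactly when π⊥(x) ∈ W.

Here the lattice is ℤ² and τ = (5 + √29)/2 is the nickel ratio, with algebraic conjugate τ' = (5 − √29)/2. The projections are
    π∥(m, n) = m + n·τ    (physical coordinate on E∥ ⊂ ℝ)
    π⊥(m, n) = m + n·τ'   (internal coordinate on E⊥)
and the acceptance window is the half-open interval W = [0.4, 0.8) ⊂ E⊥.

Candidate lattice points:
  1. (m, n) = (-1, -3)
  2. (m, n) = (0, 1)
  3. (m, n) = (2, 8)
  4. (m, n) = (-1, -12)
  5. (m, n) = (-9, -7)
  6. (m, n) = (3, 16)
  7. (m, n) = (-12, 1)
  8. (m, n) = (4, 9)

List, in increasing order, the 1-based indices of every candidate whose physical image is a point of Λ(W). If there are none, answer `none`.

3

τ' = (5−√29)/2 ≈ -0.1926.
#1 (-1,-3): internal coord -1 + (-3)·τ' = -0.4223; -0.4223 ∉ [0.4, 0.8) → out
#2 (0,1): internal coord 0 + (1)·τ' = -0.1926; -0.1926 ∉ [0.4, 0.8) → out
#3 (2,8): internal coord 2 + (8)·τ' = +0.4593; +0.4593 ∈ [0.4, 0.8) → IN Λ
#4 (-1,-12): internal coord -1 + (-12)·τ' = +1.3110; +1.3110 ∉ [0.4, 0.8) → out
#5 (-9,-7): internal coord -9 + (-7)·τ' = -7.6519; -7.6519 ∉ [0.4, 0.8) → out
#6 (3,16): internal coord 3 + (16)·τ' = -0.0813; -0.0813 ∉ [0.4, 0.8) → out
#7 (-12,1): internal coord -12 + (1)·τ' = -12.1926; -12.1926 ∉ [0.4, 0.8) → out
#8 (4,9): internal coord 4 + (9)·τ' = +2.2668; +2.2668 ∉ [0.4, 0.8) → out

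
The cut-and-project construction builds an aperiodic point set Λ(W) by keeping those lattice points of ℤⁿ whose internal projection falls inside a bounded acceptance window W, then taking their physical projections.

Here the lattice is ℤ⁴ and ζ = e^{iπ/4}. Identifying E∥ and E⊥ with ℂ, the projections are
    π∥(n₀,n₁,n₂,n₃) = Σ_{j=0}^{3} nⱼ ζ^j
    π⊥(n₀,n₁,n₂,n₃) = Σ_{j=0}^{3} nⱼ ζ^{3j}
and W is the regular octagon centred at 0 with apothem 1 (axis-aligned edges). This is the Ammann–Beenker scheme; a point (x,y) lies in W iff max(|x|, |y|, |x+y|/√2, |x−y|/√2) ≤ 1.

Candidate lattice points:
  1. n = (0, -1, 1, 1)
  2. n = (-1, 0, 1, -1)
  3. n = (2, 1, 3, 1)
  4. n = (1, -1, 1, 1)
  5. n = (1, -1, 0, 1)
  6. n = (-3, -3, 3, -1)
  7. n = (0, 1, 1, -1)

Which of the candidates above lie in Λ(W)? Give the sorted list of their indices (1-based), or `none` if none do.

none

π⊥(n) = n₀ + n₁ζ³ + n₂ζ⁶ + n₃ζ⁹ where ζ = e^{iπ/4}.
#1 (0, -1, 1, 1): internal (1.41421, -1.00000); octagon support 1.70711 vs apothem 1 → ∉ W
#2 (-1, 0, 1, -1): internal (-1.70711, -1.70711); octagon support 2.41421 vs apothem 1 → ∉ W
#3 (2, 1, 3, 1): internal (2.00000, -1.58579); octagon support 2.53553 vs apothem 1 → ∉ W
#4 (1, -1, 1, 1): internal (2.41421, -1.00000); octagon support 2.41421 vs apothem 1 → ∉ W
#5 (1, -1, 0, 1): internal (2.41421, 0.00000); octagon support 2.41421 vs apothem 1 → ∉ W
#6 (-3, -3, 3, -1): internal (-1.58579, -5.82843); octagon support 5.82843 vs apothem 1 → ∉ W
#7 (0, 1, 1, -1): internal (-1.41421, -1.00000); octagon support 1.70711 vs apothem 1 → ∉ W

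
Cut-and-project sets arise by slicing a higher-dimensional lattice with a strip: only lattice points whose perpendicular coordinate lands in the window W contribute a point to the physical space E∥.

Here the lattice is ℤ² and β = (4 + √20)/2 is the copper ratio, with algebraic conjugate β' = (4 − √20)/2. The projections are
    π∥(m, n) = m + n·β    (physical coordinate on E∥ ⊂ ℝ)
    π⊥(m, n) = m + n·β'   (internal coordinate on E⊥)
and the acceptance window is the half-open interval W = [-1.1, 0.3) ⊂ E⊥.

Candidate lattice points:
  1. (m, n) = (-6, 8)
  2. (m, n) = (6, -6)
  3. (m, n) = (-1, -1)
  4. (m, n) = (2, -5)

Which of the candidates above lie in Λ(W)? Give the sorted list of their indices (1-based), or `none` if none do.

Compute β' = (4−√20)/2 = -0.2361, so π⊥(m,n) = m -0.2361·n.
[1] lift (-6,8): star map gives -7.8885; window check -1.1 ≤ -7.8885 < 0.3 is false → out
[2] lift (6,-6): star map gives 7.4164; window check -1.1 ≤ 7.4164 < 0.3 is false → out
[3] lift (-1,-1): star map gives -0.7639; window check -1.1 ≤ -0.7639 < 0.3 is true → IN Λ
[4] lift (2,-5): star map gives 3.1803; window check -1.1 ≤ 3.1803 < 0.3 is false → out

3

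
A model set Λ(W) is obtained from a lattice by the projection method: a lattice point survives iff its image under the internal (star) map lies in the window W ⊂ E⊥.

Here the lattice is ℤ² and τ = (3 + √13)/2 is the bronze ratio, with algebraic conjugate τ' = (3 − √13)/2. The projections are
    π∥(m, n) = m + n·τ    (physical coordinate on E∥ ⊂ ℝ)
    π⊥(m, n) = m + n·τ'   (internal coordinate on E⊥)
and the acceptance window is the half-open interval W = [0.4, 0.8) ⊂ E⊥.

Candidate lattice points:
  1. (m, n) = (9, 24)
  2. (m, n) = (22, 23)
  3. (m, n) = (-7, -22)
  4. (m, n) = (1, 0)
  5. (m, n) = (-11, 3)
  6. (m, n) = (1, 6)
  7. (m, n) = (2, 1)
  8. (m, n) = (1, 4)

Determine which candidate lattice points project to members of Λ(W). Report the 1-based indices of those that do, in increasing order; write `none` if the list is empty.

Compute τ' = (3−√13)/2 = -0.3028, so π⊥(m,n) = m -0.3028·n.
#1 (9,24): internal coord 9 + (24)·τ' = +1.7334; +1.7334 ∉ [0.4, 0.8) → out
#2 (22,23): internal coord 22 + (23)·τ' = +15.0362; +15.0362 ∉ [0.4, 0.8) → out
#3 (-7,-22): internal coord -7 + (-22)·τ' = -0.3389; -0.3389 ∉ [0.4, 0.8) → out
#4 (1,0): internal coord 1 + (0)·τ' = +1.0000; +1.0000 ∉ [0.4, 0.8) → out
#5 (-11,3): internal coord -11 + (3)·τ' = -11.9083; -11.9083 ∉ [0.4, 0.8) → out
#6 (1,6): internal coord 1 + (6)·τ' = -0.8167; -0.8167 ∉ [0.4, 0.8) → out
#7 (2,1): internal coord 2 + (1)·τ' = +1.6972; +1.6972 ∉ [0.4, 0.8) → out
#8 (1,4): internal coord 1 + (4)·τ' = -0.2111; -0.2111 ∉ [0.4, 0.8) → out

none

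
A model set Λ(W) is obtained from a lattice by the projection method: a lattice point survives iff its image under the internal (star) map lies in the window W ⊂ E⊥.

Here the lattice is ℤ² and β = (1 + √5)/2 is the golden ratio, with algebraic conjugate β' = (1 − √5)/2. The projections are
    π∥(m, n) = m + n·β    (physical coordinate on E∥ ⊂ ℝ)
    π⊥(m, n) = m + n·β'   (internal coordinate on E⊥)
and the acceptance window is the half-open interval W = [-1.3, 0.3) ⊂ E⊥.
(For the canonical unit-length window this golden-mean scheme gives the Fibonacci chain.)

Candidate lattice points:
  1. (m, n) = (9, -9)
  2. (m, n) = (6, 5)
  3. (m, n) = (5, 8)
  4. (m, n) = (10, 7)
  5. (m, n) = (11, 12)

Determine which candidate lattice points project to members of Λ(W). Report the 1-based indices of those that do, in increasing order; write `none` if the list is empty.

Numerically β ≈ 1.61803 and β' = −1/β ≈ -0.61803.
[1] lift (9,-9): star map gives 14.56231; window check -1.3 ≤ 14.56231 < 0.3 is false → out
[2] lift (6,5): star map gives 2.90983; window check -1.3 ≤ 2.90983 < 0.3 is false → out
[3] lift (5,8): star map gives 0.05573; window check -1.3 ≤ 0.05573 < 0.3 is true → IN Λ
[4] lift (10,7): star map gives 5.67376; window check -1.3 ≤ 5.67376 < 0.3 is false → out
[5] lift (11,12): star map gives 3.58359; window check -1.3 ≤ 3.58359 < 0.3 is false → out

3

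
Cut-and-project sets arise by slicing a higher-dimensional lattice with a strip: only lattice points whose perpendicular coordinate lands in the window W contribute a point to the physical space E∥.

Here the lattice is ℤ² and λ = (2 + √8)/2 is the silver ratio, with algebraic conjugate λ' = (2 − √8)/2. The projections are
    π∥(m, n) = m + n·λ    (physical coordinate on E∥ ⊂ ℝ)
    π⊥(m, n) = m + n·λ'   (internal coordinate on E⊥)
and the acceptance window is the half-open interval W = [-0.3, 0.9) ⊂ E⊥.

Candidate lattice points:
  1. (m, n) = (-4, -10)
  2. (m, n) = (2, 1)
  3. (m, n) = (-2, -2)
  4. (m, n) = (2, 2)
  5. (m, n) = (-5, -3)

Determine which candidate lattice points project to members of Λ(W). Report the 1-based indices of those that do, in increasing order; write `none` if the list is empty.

1

λ' = (2−√8)/2 ≈ -0.41421.
#1 (-4,-10): internal coord -4 + (-10)·λ' = +0.14214; +0.14214 ∈ [-0.3, 0.9) → IN Λ
#2 (2,1): internal coord 2 + (1)·λ' = +1.58579; +1.58579 ∉ [-0.3, 0.9) → out
#3 (-2,-2): internal coord -2 + (-2)·λ' = -1.17157; -1.17157 ∉ [-0.3, 0.9) → out
#4 (2,2): internal coord 2 + (2)·λ' = +1.17157; +1.17157 ∉ [-0.3, 0.9) → out
#5 (-5,-3): internal coord -5 + (-3)·λ' = -3.75736; -3.75736 ∉ [-0.3, 0.9) → out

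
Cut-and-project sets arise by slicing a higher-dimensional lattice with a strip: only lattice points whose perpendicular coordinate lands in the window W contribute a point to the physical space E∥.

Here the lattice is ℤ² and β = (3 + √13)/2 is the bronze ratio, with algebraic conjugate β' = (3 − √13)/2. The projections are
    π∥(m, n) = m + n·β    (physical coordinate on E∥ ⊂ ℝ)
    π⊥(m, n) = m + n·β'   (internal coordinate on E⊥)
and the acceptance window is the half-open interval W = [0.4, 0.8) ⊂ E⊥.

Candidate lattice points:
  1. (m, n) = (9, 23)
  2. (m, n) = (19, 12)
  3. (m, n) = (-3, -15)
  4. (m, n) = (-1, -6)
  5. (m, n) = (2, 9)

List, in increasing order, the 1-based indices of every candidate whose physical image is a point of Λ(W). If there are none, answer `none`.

Compute β' = (3−√13)/2 = -0.30278, so π⊥(m,n) = m -0.30278·n.
[1] lift (9,23): star map gives 2.03616; window check 0.4 ≤ 2.03616 < 0.8 is false → out
[2] lift (19,12): star map gives 15.36669; window check 0.4 ≤ 15.36669 < 0.8 is false → out
[3] lift (-3,-15): star map gives 1.54163; window check 0.4 ≤ 1.54163 < 0.8 is false → out
[4] lift (-1,-6): star map gives 0.81665; window check 0.4 ≤ 0.81665 < 0.8 is false → out
[5] lift (2,9): star map gives -0.72498; window check 0.4 ≤ -0.72498 < 0.8 is false → out

none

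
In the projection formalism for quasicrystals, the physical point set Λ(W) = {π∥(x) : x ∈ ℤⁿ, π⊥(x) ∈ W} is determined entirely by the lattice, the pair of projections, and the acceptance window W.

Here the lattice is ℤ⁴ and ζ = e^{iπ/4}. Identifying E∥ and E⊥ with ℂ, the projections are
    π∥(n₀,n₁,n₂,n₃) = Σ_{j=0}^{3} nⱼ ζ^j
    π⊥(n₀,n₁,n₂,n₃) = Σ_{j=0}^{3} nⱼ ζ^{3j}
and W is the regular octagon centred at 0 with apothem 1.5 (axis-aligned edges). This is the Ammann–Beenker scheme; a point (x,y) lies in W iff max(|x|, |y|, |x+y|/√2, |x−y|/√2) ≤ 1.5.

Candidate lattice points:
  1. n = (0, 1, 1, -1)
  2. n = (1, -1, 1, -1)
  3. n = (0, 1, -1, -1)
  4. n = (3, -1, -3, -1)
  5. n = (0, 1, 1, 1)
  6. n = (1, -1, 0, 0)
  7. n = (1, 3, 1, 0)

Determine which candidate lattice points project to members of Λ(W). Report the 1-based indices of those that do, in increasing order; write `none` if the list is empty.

Internal map: ζ^{3j} for j=0..3 gives (1,0), (−√2/2,√2/2), (0,−1), (√2/2,√2/2).
candidate 1: n = (0, 1, 1, -1) → π⊥ ≈ (-1.4142, -1.0000); max(|x|,|y|,|x±y|/√2) = 1.7071 > 1.5 ⇒ ∉ W
candidate 2: n = (1, -1, 1, -1) → π⊥ ≈ (+1.0000, -2.4142); max(|x|,|y|,|x±y|/√2) = 2.4142 > 1.5 ⇒ ∉ W
candidate 3: n = (0, 1, -1, -1) → π⊥ ≈ (-1.4142, +1.0000); max(|x|,|y|,|x±y|/√2) = 1.7071 > 1.5 ⇒ ∉ W
candidate 4: n = (3, -1, -3, -1) → π⊥ ≈ (+3.0000, +1.5858); max(|x|,|y|,|x±y|/√2) = 3.2426 > 1.5 ⇒ ∉ W
candidate 5: n = (0, 1, 1, 1) → π⊥ ≈ (+0.0000, +0.4142); max(|x|,|y|,|x±y|/√2) = 0.4142 ≤ 1.5 ⇒ ∈ W
candidate 6: n = (1, -1, 0, 0) → π⊥ ≈ (+1.7071, -0.7071); max(|x|,|y|,|x±y|/√2) = 1.7071 > 1.5 ⇒ ∉ W
candidate 7: n = (1, 3, 1, 0) → π⊥ ≈ (-1.1213, +1.1213); max(|x|,|y|,|x±y|/√2) = 1.5858 > 1.5 ⇒ ∉ W

5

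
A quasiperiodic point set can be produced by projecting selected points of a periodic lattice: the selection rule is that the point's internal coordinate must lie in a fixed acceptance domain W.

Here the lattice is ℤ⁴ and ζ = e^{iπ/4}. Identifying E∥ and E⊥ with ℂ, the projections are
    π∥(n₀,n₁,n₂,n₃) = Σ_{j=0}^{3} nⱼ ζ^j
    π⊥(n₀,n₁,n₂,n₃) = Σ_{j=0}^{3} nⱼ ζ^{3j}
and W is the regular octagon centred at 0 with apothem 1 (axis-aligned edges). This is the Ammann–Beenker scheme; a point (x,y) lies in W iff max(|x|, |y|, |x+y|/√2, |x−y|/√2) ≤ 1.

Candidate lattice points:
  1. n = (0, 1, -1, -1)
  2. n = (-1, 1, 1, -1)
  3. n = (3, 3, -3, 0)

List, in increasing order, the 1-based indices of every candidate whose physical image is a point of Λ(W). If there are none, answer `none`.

none

π⊥(n) = n₀ + n₁ζ³ + n₂ζ⁶ + n₃ζ⁹ where ζ = e^{iπ/4}.
candidate 1: n = (0, 1, -1, -1) → π⊥ ≈ (-1.414214, +1.000000); max(|x|,|y|,|x±y|/√2) = 1.707107 > 1 ⇒ ∉ W
candidate 2: n = (-1, 1, 1, -1) → π⊥ ≈ (-2.414214, -1.000000); max(|x|,|y|,|x±y|/√2) = 2.414214 > 1 ⇒ ∉ W
candidate 3: n = (3, 3, -3, 0) → π⊥ ≈ (+0.878680, +5.121320); max(|x|,|y|,|x±y|/√2) = 5.121320 > 1 ⇒ ∉ W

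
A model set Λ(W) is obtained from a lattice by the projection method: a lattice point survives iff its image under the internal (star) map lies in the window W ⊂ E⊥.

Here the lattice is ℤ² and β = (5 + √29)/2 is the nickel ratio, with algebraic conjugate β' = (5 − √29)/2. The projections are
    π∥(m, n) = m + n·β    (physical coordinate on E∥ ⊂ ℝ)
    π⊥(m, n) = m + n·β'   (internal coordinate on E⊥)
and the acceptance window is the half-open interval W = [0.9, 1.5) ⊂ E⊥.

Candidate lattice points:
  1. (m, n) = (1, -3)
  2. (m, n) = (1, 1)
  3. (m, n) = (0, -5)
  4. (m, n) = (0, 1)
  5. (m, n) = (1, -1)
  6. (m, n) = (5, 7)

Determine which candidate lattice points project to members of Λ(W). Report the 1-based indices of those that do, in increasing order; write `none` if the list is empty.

Compute β' = (5−√29)/2 = -0.19258, so π⊥(m,n) = m -0.19258·n.
#1 (1,-3): internal coord 1 + (-3)·β' = +1.57775; +1.57775 ∉ [0.9, 1.5) → out
#2 (1,1): internal coord 1 + (1)·β' = +0.80742; +0.80742 ∉ [0.9, 1.5) → out
#3 (0,-5): internal coord 0 + (-5)·β' = +0.96291; +0.96291 ∈ [0.9, 1.5) → IN Λ
#4 (0,1): internal coord 0 + (1)·β' = -0.19258; -0.19258 ∉ [0.9, 1.5) → out
#5 (1,-1): internal coord 1 + (-1)·β' = +1.19258; +1.19258 ∈ [0.9, 1.5) → IN Λ
#6 (5,7): internal coord 5 + (7)·β' = +3.65192; +3.65192 ∉ [0.9, 1.5) → out

3, 5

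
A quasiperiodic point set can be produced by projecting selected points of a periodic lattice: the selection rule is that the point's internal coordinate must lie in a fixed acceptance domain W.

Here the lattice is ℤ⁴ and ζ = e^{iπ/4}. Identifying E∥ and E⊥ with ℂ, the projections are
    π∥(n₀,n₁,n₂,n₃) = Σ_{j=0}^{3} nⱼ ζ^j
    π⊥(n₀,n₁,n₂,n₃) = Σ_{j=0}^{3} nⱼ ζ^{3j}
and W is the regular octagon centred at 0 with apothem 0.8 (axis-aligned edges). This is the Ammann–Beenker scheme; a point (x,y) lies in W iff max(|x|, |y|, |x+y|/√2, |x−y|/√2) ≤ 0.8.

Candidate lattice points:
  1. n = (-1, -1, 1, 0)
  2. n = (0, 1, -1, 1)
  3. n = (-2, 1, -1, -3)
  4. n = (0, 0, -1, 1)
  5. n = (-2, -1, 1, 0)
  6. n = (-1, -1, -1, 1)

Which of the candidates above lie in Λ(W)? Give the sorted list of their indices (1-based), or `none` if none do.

With ζ = e^{iπ/4} the internal vectors are ζ^0,ζ^3,ζ^6,ζ^9.
candidate 1: n = (-1, -1, 1, 0) → π⊥ ≈ (-0.292893, -1.707107); max(|x|,|y|,|x±y|/√2) = 1.707107 > 0.8 ⇒ ∉ W
candidate 2: n = (0, 1, -1, 1) → π⊥ ≈ (+0.000000, +2.414214); max(|x|,|y|,|x±y|/√2) = 2.414214 > 0.8 ⇒ ∉ W
candidate 3: n = (-2, 1, -1, -3) → π⊥ ≈ (-4.828427, -0.414214); max(|x|,|y|,|x±y|/√2) = 4.828427 > 0.8 ⇒ ∉ W
candidate 4: n = (0, 0, -1, 1) → π⊥ ≈ (+0.707107, +1.707107); max(|x|,|y|,|x±y|/√2) = 1.707107 > 0.8 ⇒ ∉ W
candidate 5: n = (-2, -1, 1, 0) → π⊥ ≈ (-1.292893, -1.707107); max(|x|,|y|,|x±y|/√2) = 2.121320 > 0.8 ⇒ ∉ W
candidate 6: n = (-1, -1, -1, 1) → π⊥ ≈ (+0.414214, +1.000000); max(|x|,|y|,|x±y|/√2) = 1.000000 > 0.8 ⇒ ∉ W

none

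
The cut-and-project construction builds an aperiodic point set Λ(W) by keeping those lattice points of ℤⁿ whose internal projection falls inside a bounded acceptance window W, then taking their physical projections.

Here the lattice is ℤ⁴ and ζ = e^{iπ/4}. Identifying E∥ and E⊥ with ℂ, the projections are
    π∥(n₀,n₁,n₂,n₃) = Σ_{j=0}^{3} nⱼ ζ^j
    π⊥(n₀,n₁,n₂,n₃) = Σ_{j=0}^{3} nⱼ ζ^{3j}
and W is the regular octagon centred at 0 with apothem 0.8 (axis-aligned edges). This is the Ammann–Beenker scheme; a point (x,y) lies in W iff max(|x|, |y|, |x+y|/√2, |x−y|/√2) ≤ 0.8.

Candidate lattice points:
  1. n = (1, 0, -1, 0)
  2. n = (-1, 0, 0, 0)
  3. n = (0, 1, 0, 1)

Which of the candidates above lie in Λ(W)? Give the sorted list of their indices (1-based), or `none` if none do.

none

With ζ = e^{iπ/4} the internal vectors are ζ^0,ζ^3,ζ^6,ζ^9.
#1 (1, 0, -1, 0): internal (1.000000, 1.000000); octagon support 1.414214 vs apothem 0.8 → ∉ W
#2 (-1, 0, 0, 0): internal (-1.000000, 0.000000); octagon support 1.000000 vs apothem 0.8 → ∉ W
#3 (0, 1, 0, 1): internal (0.000000, 1.414214); octagon support 1.414214 vs apothem 0.8 → ∉ W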